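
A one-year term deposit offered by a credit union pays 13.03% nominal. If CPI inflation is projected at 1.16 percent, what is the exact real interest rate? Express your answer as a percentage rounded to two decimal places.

By the Fisher relation, 1 + r = (1 + i)/(1 + π).
1 + r = 1.13030 / 1.01160 = 1.117339
r = 1.117339 − 1 = 11.7339%, i.e. 11.73%.

11.73%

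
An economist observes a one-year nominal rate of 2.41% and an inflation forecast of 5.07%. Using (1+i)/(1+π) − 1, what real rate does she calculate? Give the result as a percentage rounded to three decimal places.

-2.532%

1 + r = 1.02410 / 1.05070 = 0.974684
r = 0.974684 − 1 = -2.5316%, i.e. -2.532%.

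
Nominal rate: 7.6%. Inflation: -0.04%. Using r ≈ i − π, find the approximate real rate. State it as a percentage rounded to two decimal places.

7.64%

r ≈ i − π = 7.6% − (-0.04%) = 7.64%.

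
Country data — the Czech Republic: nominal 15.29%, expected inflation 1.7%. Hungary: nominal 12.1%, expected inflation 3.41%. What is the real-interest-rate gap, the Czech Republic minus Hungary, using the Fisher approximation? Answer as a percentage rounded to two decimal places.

The Czech Republic: 15.29% − 1.7% = 13.590%
Hungary: 12.1% − 3.41% = 8.690%
Differential = 4.900% → 4.90%.

4.90%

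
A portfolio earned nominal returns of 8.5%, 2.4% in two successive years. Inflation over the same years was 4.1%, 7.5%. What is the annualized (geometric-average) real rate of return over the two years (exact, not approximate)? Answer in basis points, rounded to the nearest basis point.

-36 basis points

Compound the nominal returns: 1.0850 × 1.0240 = 1.11104000.
Compound inflation: 1.0410 × 1.0750 = 1.11907500.
Deflate: 1.11104000 / 1.11907500 = 0.99281996.
Annualized real rate = 0.99281996^(1/2) − 1 = -0.3596% → -36 basis points.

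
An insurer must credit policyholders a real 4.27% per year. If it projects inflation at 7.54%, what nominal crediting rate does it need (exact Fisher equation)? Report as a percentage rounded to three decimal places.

(1 + i) = (1 + r)(1 + π) = 1.04270 × 1.07540 = 1.12131958
i = 1.12131958 − 1, so the required nominal rate is 12.132%.

12.132%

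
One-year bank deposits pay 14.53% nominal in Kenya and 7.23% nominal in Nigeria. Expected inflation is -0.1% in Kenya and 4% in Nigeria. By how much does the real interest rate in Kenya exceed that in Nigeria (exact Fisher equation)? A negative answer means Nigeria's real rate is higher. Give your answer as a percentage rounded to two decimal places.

Kenya: (1 + 0.1453)/(1 − 0.0010) − 1 = 14.6446%
Nigeria: (1 + 0.0723)/(1 + 0.0400) − 1 = 3.1058%
Differential = 14.6446% − 3.1058% = 11.5389% → 11.54%.

11.54%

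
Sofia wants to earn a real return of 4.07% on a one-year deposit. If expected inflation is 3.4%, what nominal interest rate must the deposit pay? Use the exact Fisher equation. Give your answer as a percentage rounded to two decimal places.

7.61%

(1 + i) = (1 + r)(1 + π) = 1.04070 × 1.03400 = 1.0760838
i = 1.0760838 − 1, so the required nominal rate is 7.61%.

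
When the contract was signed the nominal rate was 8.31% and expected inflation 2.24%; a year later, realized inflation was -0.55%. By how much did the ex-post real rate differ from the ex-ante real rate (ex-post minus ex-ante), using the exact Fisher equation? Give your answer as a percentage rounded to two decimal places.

Ex-ante: (1 + 0.0831)/(1 + 0.0224) − 1 = 5.9370%
Ex-post: (1 + 0.0831)/(1 − 0.0055) − 1 = 8.9090%
Difference (ex-post − ex-ante) = 2.9720% → 2.97%.

2.97%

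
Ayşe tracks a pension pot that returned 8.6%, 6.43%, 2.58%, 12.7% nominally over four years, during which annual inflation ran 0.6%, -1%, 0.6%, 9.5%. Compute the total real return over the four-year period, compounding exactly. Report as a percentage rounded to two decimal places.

21.80%

Nominal growth factor = 1.0860 × 1.0643 × 1.0258 × 1.1270 = 1.336228
Price-level growth factor = 1.0060 × 0.9900 × 1.0060 × 1.0950 = 1.097098
Real growth factor = 1.336228 / 1.097098 = 1.217966
Total real return = 1.217966 − 1 → 21.80%.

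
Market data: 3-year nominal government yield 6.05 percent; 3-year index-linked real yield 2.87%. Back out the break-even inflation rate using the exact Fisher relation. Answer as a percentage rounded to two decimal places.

3.09%

(1 + π) = (1 + i)/(1 + r) = 1.06050 / 1.02870 = 1.030913
Break-even inflation = 1.030913 − 1 → 3.09%.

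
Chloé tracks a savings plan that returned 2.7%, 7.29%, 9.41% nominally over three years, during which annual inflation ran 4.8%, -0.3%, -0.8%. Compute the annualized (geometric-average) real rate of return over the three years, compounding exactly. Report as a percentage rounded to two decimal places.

Nominal growth factor = 1.0270 × 1.0729 × 1.0941 = 1.20555411
Price-level growth factor = 1.0480 × 0.9970 × 0.9920 = 1.03649715
Real growth factor = 1.20555411 / 1.03649715 = 1.16310412
Annualized real rate = 1.16310412^(1/3) − 1 = 5.1654% → 5.17%.

5.17%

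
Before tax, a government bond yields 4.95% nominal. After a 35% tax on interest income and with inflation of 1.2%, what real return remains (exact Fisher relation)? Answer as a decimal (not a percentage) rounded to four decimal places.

0.0199

After-tax nominal return = 4.95% × (1 − 0.35) = 3.2175%.
1 + r = 1.032175 / 1.01200 = 1.019936
After-tax real rate = 1.019936 − 1 → 0.0199.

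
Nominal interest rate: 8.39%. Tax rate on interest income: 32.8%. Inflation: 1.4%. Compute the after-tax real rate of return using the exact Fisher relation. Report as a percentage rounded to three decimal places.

After-tax nominal return = 8.39% × (1 − 0.328) = 5.63808%.
1 + r = 1.0563808 / 1.01400 = 1.041796
After-tax real rate = 1.041796 − 1 → 4.180%.

4.180%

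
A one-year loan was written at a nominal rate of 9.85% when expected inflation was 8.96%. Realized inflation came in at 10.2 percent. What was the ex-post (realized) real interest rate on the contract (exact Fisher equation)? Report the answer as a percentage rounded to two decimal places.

-0.32%

Ex-post: (1 + 0.0985)/(1 + 0.1020) − 1 = -0.3176%
So the realized real rate is -0.32%.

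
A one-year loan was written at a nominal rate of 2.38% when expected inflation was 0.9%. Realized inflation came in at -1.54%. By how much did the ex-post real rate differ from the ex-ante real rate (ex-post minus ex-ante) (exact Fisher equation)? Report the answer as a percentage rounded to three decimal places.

Ex-ante: (1 + 0.0238)/(1 + 0.0090) − 1 = 1.46680%
Ex-post: (1 + 0.0238)/(1 − 0.0154) − 1 = 3.98131%
Difference (ex-post − ex-ante) = 2.51451% → 2.515%.

2.515%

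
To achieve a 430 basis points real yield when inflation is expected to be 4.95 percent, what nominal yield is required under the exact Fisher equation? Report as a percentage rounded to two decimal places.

(1 + i) = (1 + r)(1 + π) = 1.04300 × 1.04950 = 1.0946285
i = 1.0946285 − 1, so the required nominal rate is 9.46%.

9.46%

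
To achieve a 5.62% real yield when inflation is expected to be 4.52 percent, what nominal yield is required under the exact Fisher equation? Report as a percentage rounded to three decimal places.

(1 + i) = (1 + r)(1 + π) = 1.05620 × 1.04520 = 1.10394024
i = 1.10394024 − 1, so the required nominal rate is 10.394%.

10.394%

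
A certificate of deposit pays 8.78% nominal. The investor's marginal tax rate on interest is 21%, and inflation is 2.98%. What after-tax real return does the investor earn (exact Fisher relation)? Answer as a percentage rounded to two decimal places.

3.84%

After-tax nominal return = 8.78% × (1 − 0.21) = 6.9362%.
1 + r = 1.069362 / 1.02980 = 1.038417
After-tax real rate = 1.038417 − 1 → 3.84%.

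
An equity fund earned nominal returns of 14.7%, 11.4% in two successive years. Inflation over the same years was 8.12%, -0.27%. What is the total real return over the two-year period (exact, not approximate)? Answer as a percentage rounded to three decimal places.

18.500%

Nominal growth factor = 1.1470 × 1.1140 = 1.277758
Price-level growth factor = 1.0812 × 0.9973 = 1.078281
Real growth factor = 1.277758 / 1.078281 = 1.184996
Total real return = 1.184996 − 1 → 18.500%.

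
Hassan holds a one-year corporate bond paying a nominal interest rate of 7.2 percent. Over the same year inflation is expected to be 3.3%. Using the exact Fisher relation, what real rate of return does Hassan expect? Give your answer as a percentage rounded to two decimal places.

3.78%

1 + r = 1.07200 / 1.03300 = 1.037754
r = 1.037754 − 1 = 3.7754%, i.e. 3.78%.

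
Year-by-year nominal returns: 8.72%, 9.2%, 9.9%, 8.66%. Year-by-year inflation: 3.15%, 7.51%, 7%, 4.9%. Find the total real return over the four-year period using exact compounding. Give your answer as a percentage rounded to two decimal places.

Compound the nominal returns: 1.0872 × 1.0920 × 1.0990 × 1.0866 = 1.417749.
Compound inflation: 1.0315 × 1.0751 × 1.0700 × 1.0490 = 1.244736.
Deflate: 1.417749 / 1.244736 = 1.138996.
Total real return = 1.138996 − 1 → 13.90%.

13.90%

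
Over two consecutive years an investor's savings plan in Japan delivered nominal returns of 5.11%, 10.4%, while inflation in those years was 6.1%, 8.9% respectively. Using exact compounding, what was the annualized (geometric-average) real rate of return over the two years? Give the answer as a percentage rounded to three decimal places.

Nominal growth factor = 1.0511 × 1.1040 = 1.160414400
Price-level growth factor = 1.0610 × 1.0890 = 1.155429000
Real growth factor = 1.160414400 / 1.155429000 = 1.004314761
Annualized real rate = 1.004314761^(1/2) − 1 = 0.21551% → 0.216%.

0.216%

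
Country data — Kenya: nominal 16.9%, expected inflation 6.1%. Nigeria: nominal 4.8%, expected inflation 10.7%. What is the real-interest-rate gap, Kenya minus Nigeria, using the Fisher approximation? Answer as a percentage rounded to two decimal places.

16.70%

Kenya: 16.9% − 6.1% = 10.800%
Nigeria: 4.8% − 10.7% = -5.900%
Differential = 16.700% → 16.70%.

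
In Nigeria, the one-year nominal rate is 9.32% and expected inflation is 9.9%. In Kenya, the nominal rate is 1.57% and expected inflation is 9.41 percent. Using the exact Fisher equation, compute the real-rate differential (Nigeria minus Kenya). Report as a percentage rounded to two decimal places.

6.64%

Nigeria: (1 + 0.0932)/(1 + 0.0990) − 1 = -0.5278%
Kenya: (1 + 0.0157)/(1 + 0.0941) − 1 = -7.1657%
Differential = -0.5278% − (-7.1657%) = 6.6380% → 6.64%.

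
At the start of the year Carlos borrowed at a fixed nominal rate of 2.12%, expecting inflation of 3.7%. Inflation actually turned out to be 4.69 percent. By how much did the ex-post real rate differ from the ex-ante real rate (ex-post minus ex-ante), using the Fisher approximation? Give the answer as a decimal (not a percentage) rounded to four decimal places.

Ex-ante: 2.12% − 3.7% = -1.580%
Ex-post: 2.12% − 4.69% = -2.570%
Difference (ex-post − ex-ante) = -0.9900% → -0.0099.

-0.0099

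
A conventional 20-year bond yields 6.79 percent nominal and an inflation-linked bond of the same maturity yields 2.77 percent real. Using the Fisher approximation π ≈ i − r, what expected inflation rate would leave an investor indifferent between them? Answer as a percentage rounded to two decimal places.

4.02%

π ≈ i − r = 6.79% − 2.77% → 4.02%.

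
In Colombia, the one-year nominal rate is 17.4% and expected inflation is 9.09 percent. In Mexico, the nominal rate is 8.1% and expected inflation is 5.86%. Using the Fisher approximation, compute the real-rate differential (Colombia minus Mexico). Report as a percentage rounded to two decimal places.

Colombia: 17.4% − 9.09% = 8.310%
Mexico: 8.1% − 5.86% = 2.240%
Differential = 6.070% → 6.07%.

6.07%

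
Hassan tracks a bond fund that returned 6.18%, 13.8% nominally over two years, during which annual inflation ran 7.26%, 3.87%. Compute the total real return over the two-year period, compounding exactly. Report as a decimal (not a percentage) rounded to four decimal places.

0.0846

Nominal growth factor = 1.0618 × 1.1380 = 1.208328
Price-level growth factor = 1.0726 × 1.0387 = 1.114110
Real growth factor = 1.208328 / 1.114110 = 1.084569
Total real return = 1.084569 − 1 → 0.0846.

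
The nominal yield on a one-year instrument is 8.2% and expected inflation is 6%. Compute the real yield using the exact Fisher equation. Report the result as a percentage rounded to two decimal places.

By the Fisher equation, 1 + r = (1 + i)/(1 + π).
1 + r = 1.08200 / 1.06000 = 1.020755
r = 1.020755 − 1 = 2.0755%, i.e. 2.08%.

2.08%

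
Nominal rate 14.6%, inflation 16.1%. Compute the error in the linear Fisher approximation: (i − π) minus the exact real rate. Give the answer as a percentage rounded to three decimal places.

-0.208%

Approximate: r ≈ 14.600% − 16.100% = -1.5000%
Exact: (1 + 0.1460)/(1 + 0.1610) − 1 = -1.2920%
Error = -1.5000% − (-1.2920%) = -0.2080% → -0.208%.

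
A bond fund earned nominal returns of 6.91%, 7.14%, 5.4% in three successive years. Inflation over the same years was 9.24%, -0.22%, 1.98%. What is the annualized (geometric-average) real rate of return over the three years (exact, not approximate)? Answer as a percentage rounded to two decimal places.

2.79%

Compound the nominal returns: 1.0691 × 1.0714 × 1.0540 = 1.20728716.
Compound inflation: 1.0924 × 0.9978 × 1.0198 = 1.11157866.
Deflate: 1.20728716 / 1.11157866 = 1.08610143.
Annualized real rate = 1.08610143^(1/3) − 1 = 2.7914% → 2.79%.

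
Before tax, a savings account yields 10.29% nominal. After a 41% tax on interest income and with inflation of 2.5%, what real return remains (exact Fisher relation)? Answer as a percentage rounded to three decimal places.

3.484%

After-tax nominal return = 10.29% × (1 − 0.41) = 6.0711%.
1 + r = 1.060711 / 1.02500 = 1.034840
After-tax real rate = 1.034840 − 1 → 3.484%.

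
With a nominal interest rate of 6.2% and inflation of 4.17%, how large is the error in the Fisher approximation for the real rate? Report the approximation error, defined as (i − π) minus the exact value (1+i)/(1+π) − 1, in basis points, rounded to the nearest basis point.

Approximate: r ≈ 6.200% − 4.170% = 2.0300%
Exact: (1 + 0.0620)/(1 + 0.0417) − 1 = 1.9487%
Error = 2.0300% − 1.9487% = 0.0813% → 8 basis points.

8 basis points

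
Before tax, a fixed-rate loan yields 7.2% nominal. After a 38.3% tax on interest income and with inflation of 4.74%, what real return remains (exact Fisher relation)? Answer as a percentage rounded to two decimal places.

After-tax nominal return = 7.2% × (1 − 0.383) = 4.4424%.
1 + r = 1.044424 / 1.04740 = 0.997159
After-tax real rate = 0.997159 − 1 → -0.28%.

-0.28%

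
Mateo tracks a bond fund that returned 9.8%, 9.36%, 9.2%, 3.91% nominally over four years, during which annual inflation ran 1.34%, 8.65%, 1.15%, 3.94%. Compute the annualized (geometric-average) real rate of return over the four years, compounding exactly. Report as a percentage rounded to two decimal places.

4.16%

Nominal growth factor = 1.0980 × 1.0936 × 1.0920 × 1.0391 = 1.36251353
Price-level growth factor = 1.0134 × 1.0865 × 1.0115 × 1.0394 = 1.15760190
Real growth factor = 1.36251353 / 1.15760190 = 1.17701391
Annualized real rate = 1.17701391^(1/4) − 1 = 4.1587% → 4.16%.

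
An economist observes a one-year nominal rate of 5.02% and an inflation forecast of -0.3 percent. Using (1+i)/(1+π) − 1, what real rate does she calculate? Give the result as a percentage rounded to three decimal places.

5.336%

1 + r = 1.05020 / 0.99700 = 1.053360
r = 1.053360 − 1 = 5.3360%, i.e. 5.336%.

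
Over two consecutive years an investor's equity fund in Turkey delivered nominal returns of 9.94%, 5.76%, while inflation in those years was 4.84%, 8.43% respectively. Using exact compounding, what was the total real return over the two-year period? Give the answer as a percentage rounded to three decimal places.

Nominal growth factor = 1.0994 × 1.0576 = 1.162725
Price-level growth factor = 1.0484 × 1.0843 = 1.136780
Real growth factor = 1.162725 / 1.136780 = 1.022824
Total real return = 1.022824 − 1 → 2.282%.

2.282%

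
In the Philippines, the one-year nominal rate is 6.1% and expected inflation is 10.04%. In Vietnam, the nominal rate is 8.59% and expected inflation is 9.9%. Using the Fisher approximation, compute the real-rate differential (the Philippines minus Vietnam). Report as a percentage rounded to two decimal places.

The Philippines: 6.1% − 10.04% = -3.940%
Vietnam: 8.59% − 9.9% = -1.310%
Differential = -2.630% → -2.63%.

-2.63%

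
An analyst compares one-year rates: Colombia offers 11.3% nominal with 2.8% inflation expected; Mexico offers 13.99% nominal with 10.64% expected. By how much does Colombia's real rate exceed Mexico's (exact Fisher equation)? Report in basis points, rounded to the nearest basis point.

524 basis points

Colombia: (1 + 0.1130)/(1 + 0.0280) − 1 = 8.2685%
Mexico: (1 + 0.1399)/(1 + 0.1064) − 1 = 3.0278%
Differential = 8.2685% − 3.0278% = 5.2406% → 524 basis points.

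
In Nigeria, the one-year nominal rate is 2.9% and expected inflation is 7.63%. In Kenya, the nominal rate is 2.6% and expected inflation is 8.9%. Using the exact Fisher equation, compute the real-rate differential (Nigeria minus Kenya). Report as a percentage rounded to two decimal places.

Nigeria: (1 + 0.0290)/(1 + 0.0763) − 1 = -4.3947%
Kenya: (1 + 0.0260)/(1 + 0.0890) − 1 = -5.7851%
Differential = -4.3947% − (-5.7851%) = 1.3904% → 1.39%.

1.39%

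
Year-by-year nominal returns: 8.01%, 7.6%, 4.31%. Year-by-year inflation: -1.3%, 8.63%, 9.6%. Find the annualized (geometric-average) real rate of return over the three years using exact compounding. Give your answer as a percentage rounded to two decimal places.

Compound the nominal returns: 1.0801 × 1.0760 × 1.0431 = 1.21227789.
Compound inflation: 0.9870 × 1.0863 × 1.0960 = 1.17510720.
Deflate: 1.21227789 / 1.17510720 = 1.03163174.
Annualized real rate = 1.03163174^(1/3) − 1 = 1.0435% → 1.04%.

1.04%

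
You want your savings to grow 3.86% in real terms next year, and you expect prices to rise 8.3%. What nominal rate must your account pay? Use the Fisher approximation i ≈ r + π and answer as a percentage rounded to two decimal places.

12.16%

i ≈ r + π = 3.86% + 8.3% = 12.16%.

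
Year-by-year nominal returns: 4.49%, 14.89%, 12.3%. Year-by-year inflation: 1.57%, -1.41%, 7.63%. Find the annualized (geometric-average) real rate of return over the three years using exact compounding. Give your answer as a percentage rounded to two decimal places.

Compound the nominal returns: 1.0449 × 1.1489 × 1.1230 = 1.34814534.
Compound inflation: 1.0157 × 0.9859 × 1.0763 = 1.07778382.
Deflate: 1.34814534 / 1.07778382 = 1.25084949.
Annualized real rate = 1.25084949^(1/3) − 1 = 7.7461% → 7.75%.

7.75%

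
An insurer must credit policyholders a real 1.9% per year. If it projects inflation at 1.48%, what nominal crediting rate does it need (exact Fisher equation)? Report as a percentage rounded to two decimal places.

(1 + i) = (1 + r)(1 + π) = 1.01900 × 1.01480 = 1.0340812
i = 1.0340812 − 1, so the required nominal rate is 3.41%.

3.41%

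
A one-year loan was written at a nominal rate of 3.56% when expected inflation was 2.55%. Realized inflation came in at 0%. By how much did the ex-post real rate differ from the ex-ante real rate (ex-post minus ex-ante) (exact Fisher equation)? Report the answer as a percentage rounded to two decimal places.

2.58%

Ex-ante: (1 + 0.0356)/(1 + 0.0255) − 1 = 0.9849%
Ex-post: (1 + 0.0356)/(1 + 0.0000) − 1 = 3.5600%
Difference (ex-post − ex-ante) = 2.5751% → 2.58%.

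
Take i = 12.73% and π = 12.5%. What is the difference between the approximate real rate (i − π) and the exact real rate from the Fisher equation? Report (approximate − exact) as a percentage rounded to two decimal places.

0.03%

Approximate: r ≈ 12.730% − 12.500% = 0.2300%
Exact: (1 + 0.1273)/(1 + 0.1250) − 1 = 0.2044%
Error = 0.2300% − 0.2044% = 0.0256% → 0.03%.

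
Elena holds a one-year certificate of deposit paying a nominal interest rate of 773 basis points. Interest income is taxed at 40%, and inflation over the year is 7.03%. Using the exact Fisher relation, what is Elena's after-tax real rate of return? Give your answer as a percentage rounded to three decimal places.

-2.235%

After-tax nominal return = 7.73% × (1 − 0.4) = 4.6380%.
1 + r = 1.04638 / 1.07030 = 0.977651
After-tax real rate = 0.977651 − 1 → -2.235%.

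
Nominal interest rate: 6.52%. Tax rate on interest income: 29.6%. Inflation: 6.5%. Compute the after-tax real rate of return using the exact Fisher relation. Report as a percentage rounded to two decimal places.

-1.79%

After-tax nominal return = 6.52% × (1 − 0.296) = 4.59008%.
1 + r = 1.0459008 / 1.06500 = 0.982066
After-tax real rate = 0.982066 − 1 → -1.79%.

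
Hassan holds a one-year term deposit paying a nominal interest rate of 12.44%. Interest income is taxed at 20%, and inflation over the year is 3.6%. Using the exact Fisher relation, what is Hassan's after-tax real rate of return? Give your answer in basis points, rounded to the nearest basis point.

613 basis points

After-tax nominal return = 12.44% × (1 − 0.2) = 9.9520%.
1 + r = 1.09952 / 1.03600 = 1.061313
After-tax real rate = 1.061313 − 1 → 613 basis points.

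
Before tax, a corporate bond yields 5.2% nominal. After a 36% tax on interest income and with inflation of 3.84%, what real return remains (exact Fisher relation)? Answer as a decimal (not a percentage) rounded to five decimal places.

After-tax nominal return = 5.2% × (1 − 0.36) = 3.3280%.
1 + r = 1.03328 / 1.03840 = 0.995069
After-tax real rate = 0.995069 − 1 → -0.00493.

-0.00493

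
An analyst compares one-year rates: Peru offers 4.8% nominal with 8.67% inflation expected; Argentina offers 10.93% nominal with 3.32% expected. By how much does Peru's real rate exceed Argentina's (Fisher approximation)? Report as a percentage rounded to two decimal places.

-11.48%

Peru: 4.8% − 8.67% = -3.870%
Argentina: 10.93% − 3.32% = 7.610%
Differential = -11.480% → -11.48%.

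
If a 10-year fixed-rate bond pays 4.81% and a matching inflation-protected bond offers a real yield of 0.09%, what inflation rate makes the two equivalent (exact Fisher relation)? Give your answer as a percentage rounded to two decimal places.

4.72%

(1 + π) = (1 + i)/(1 + r) = 1.04810 / 1.00090 = 1.047158
Break-even inflation = 1.047158 − 1 → 4.72%.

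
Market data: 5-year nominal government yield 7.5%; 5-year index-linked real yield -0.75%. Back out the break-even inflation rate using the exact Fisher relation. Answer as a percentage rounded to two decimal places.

(1 + π) = (1 + i)/(1 + r) = 1.07500 / 0.99250 = 1.083123
Break-even inflation = 1.083123 − 1 → 8.31%.

8.31%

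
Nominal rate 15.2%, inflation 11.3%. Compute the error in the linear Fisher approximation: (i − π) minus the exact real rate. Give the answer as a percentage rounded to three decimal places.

Approximate: r ≈ 15.200% − 11.300% = 3.9000%
Exact: (1 + 0.1520)/(1 + 0.1130) − 1 = 3.5040%
Error = 3.9000% − 3.5040% = 0.3960% → 0.396%.

0.396%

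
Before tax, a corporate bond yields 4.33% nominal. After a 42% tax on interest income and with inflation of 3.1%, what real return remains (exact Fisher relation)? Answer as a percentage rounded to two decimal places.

After-tax nominal return = 4.33% × (1 − 0.42) = 2.5114%.
1 + r = 1.025114 / 1.03100 = 0.994291
After-tax real rate = 0.994291 − 1 → -0.57%.

-0.57%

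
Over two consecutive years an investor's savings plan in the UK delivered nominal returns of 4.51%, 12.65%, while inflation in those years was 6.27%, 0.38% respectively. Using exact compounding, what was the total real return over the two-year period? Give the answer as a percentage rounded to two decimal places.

10.36%

Compound the nominal returns: 1.0451 × 1.1265 = 1.1773052.
Compound inflation: 1.0627 × 1.0038 = 1.0667383.
Deflate: 1.1773052 / 1.0667383 = 1.1036495.
Total real return = 1.1036495 − 1 → 10.36%.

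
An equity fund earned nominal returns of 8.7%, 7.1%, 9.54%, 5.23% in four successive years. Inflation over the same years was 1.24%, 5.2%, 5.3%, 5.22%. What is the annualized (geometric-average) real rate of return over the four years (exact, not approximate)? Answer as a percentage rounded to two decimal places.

3.27%

Nominal growth factor = 1.0870 × 1.0710 × 1.0954 × 1.0523 = 1.34193451
Price-level growth factor = 1.0124 × 1.0520 × 1.0530 × 1.0522 = 1.18003407
Real growth factor = 1.34193451 / 1.18003407 = 1.13719981
Annualized real rate = 1.13719981^(1/4) − 1 = 3.2664% → 3.27%.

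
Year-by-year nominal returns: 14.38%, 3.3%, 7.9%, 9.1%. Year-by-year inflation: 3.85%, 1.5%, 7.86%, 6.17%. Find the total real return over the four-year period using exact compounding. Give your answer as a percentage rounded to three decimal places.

Nominal growth factor = 1.1438 × 1.0330 × 1.0790 × 1.0910 = 1.390902
Price-level growth factor = 1.0385 × 1.0150 × 1.0786 × 1.0617 = 1.207076
Real growth factor = 1.390902 / 1.207076 = 1.152290
Total real return = 1.152290 − 1 → 15.229%.

15.229%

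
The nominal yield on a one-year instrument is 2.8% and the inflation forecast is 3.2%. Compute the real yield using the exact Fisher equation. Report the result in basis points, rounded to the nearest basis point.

-39 basis points

1 + r = 1.02800 / 1.03200 = 0.996124
r = 0.996124 − 1 = -0.3876%, i.e. -39 basis points.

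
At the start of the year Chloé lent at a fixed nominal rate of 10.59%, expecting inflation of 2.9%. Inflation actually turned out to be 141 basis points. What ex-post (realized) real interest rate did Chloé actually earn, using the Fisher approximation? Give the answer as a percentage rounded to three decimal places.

Ex-post: 10.59% − 1.41% = 9.180%
So the realized real rate is 9.180%.

9.180%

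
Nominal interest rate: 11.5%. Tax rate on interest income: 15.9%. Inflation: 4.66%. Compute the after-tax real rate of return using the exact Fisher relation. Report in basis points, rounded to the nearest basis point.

479 basis points

After-tax nominal return = 11.5% × (1 − 0.159) = 9.6715%.
1 + r = 1.096715 / 1.04660 = 1.047884
After-tax real rate = 1.047884 − 1 → 479 basis points.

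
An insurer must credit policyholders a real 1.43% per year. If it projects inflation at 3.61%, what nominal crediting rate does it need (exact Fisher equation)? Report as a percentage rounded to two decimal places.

(1 + i) = (1 + r)(1 + π) = 1.01430 × 1.03610 = 1.05091623
i = 1.05091623 − 1, so the required nominal rate is 5.09%.

5.09%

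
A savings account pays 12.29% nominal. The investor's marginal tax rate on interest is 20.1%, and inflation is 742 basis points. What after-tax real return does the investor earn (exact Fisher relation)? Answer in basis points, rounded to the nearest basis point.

After-tax nominal return = 12.29% × (1 − 0.201) = 9.81971%.
1 + r = 1.0981971 / 1.07420 = 1.022340
After-tax real rate = 1.022340 − 1 → 223 basis points.

223 basis points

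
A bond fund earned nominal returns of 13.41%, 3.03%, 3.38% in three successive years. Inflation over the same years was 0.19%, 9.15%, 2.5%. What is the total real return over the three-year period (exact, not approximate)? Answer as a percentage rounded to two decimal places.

7.77%

Compound the nominal returns: 1.1341 × 1.0303 × 1.0338 = 1.207957.
Compound inflation: 1.0019 × 1.0915 × 1.0250 = 1.120913.
Deflate: 1.207957 / 1.120913 = 1.077655.
Total real return = 1.077655 − 1 → 7.77%.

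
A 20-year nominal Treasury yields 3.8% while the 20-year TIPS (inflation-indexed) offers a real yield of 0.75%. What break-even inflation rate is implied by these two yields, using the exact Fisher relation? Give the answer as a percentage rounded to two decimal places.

(1 + π) = (1 + i)/(1 + r) = 1.03800 / 1.00750 = 1.030273
Break-even inflation = 1.030273 − 1 → 3.03%.

3.03%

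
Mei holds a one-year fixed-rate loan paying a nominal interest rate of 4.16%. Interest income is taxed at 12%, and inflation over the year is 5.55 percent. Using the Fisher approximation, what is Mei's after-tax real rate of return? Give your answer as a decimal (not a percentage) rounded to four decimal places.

After-tax nominal return = 4.16% × (1 − 0.12) = 3.6608%.
r ≈ 3.6608% − 5.55% → -0.0189.

-0.0189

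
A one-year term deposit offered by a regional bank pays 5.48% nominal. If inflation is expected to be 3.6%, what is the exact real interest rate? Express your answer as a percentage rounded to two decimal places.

1.81%

By the Fisher relation, 1 + r = (1 + i)/(1 + π).
1 + r = 1.05480 / 1.03600 = 1.018147
r = 1.018147 − 1 = 1.8147%, i.e. 1.81%.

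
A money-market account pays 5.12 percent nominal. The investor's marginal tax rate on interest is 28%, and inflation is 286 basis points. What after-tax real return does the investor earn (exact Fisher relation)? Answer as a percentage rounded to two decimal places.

0.80%

After-tax nominal return = 5.12% × (1 − 0.28) = 3.6864%.
1 + r = 1.036864 / 1.02860 = 1.008034
After-tax real rate = 1.008034 − 1 → 0.80%.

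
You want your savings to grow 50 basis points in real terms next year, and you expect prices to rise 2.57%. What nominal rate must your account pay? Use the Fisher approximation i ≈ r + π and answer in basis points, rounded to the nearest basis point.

i ≈ r + π = 0.5% + 2.57% = 307 basis points.

307 basis points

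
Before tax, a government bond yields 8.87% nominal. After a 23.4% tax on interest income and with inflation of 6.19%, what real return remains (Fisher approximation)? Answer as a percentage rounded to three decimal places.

0.604%

After-tax nominal return = 8.87% × (1 − 0.234) = 6.79442%.
r ≈ 6.79442% − 6.19% → 0.604%.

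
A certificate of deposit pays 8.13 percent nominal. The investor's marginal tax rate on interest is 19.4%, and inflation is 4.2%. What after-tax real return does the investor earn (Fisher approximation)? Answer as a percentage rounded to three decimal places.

2.353%

After-tax nominal return = 8.13% × (1 − 0.194) = 6.55278%.
r ≈ 6.55278% − 4.2% → 2.353%.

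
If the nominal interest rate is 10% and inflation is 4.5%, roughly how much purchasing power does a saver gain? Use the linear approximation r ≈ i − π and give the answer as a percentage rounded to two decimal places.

r ≈ i − π = 10% − 4.5% = 5.50%.

5.50%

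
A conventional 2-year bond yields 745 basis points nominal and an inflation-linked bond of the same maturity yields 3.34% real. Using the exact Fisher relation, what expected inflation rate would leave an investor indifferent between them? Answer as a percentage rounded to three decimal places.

3.977%

(1 + π) = (1 + i)/(1 + r) = 1.07450 / 1.03340 = 1.039772
Break-even inflation = 1.039772 − 1 → 3.977%.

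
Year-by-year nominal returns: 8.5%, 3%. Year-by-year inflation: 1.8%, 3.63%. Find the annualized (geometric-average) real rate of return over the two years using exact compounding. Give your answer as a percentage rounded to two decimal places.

2.92%

Compound the nominal returns: 1.0850 × 1.0300 = 1.11755000.
Compound inflation: 1.0180 × 1.0363 = 1.05495340.
Deflate: 1.11755000 / 1.05495340 = 1.05933589.
Annualized real rate = 1.05933589^(1/2) − 1 = 2.9240% → 2.92%.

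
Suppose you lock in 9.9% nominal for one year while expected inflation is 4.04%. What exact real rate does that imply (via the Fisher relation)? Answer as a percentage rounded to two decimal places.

5.63%

By the Fisher relation, 1 + r = (1 + i)/(1 + π).
1 + r = 1.09900 / 1.04040 = 1.056324
r = 1.056324 − 1 = 5.6324%, i.e. 5.63%.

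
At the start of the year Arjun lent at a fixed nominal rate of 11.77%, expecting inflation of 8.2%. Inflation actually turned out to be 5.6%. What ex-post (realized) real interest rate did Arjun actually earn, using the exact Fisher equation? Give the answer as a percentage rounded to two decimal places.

5.84%

Ex-post: (1 + 0.1177)/(1 + 0.0560) − 1 = 5.8428%
So the realized real rate is 5.84%.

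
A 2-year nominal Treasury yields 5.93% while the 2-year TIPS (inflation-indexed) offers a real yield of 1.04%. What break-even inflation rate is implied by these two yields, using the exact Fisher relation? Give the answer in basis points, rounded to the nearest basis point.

(1 + π) = (1 + i)/(1 + r) = 1.05930 / 1.01040 = 1.048397
Break-even inflation = 1.048397 − 1 → 484 basis points.

484 basis points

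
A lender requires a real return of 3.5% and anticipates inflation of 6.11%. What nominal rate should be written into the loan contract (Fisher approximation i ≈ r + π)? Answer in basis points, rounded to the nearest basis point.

961 basis points

i ≈ r + π = 3.5% + 6.11% = 961 basis points.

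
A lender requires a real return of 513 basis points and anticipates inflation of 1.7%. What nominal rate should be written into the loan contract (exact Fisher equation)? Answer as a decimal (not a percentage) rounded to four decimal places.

0.0692

(1 + i) = (1 + r)(1 + π) = 1.05130 × 1.01700 = 1.0691721
i = 1.0691721 − 1, so the required nominal rate is 0.0692.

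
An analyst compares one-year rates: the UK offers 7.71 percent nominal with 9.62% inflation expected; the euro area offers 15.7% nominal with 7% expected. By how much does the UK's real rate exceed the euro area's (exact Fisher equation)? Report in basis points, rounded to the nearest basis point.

-987 basis points

The UK: (1 + 0.0771)/(1 + 0.0962) − 1 = -1.7424%
The euro area: (1 + 0.1570)/(1 + 0.0700) − 1 = 8.1308%
Differential = -1.7424% − 8.1308% = -9.8732% → -987 basis points.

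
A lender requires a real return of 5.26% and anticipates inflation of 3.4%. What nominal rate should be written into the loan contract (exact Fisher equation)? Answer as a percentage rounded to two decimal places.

(1 + i) = (1 + r)(1 + π) = 1.05260 × 1.03400 = 1.0883884
i = 1.0883884 − 1, so the required nominal rate is 8.84%.

8.84%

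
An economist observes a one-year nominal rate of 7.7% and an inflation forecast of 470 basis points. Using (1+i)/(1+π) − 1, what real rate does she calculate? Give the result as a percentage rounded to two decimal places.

By the Fisher identity, 1 + r = (1 + i)/(1 + π).
1 + r = 1.07700 / 1.04700 = 1.028653
r = 1.028653 − 1 = 2.8653%, i.e. 2.87%.

2.87%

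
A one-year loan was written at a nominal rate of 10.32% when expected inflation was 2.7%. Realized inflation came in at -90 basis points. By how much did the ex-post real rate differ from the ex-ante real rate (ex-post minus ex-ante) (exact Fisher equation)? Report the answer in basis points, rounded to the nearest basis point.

Ex-ante: (1 + 0.1032)/(1 + 0.0270) − 1 = 7.4197%
Ex-post: (1 + 0.1032)/(1 − 0.0090) − 1 = 11.3219%
Difference (ex-post − ex-ante) = 3.9022% → 390 basis points.

390 basis points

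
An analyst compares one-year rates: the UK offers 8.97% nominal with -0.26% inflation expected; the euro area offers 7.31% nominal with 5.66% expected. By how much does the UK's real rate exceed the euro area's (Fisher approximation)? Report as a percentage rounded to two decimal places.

The UK: 8.97% − (-0.26%) = 9.230%
The euro area: 7.31% − 5.66% = 1.650%
Differential = 7.580% → 7.58%.

7.58%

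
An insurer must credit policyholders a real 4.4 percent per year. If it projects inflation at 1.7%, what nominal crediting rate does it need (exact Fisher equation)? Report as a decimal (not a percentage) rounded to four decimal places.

0.0617

(1 + i) = (1 + r)(1 + π) = 1.04400 × 1.01700 = 1.061748
i = 1.061748 − 1, so the required nominal rate is 0.0617.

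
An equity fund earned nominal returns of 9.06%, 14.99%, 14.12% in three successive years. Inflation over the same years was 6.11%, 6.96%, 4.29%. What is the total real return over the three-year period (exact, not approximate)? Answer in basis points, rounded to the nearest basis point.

Compound the nominal returns: 1.0906 × 1.1499 × 1.1412 = 1.431157.
Compound inflation: 1.0611 × 1.0696 × 1.0429 = 1.183642.
Deflate: 1.431157 / 1.183642 = 1.209113.
Total real return = 1.209113 − 1 → 2091 basis points.

2091 basis points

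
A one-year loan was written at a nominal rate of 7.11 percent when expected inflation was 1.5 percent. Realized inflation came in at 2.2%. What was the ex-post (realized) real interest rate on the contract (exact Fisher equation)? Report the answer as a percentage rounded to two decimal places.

4.80%

Ex-post: (1 + 0.0711)/(1 + 0.0220) − 1 = 4.8043%
So the realized real rate is 4.80%.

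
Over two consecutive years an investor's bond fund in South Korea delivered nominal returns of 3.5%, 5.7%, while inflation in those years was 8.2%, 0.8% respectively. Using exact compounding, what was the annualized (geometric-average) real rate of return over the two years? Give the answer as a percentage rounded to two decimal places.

Compound the nominal returns: 1.0350 × 1.0570 = 1.09399500.
Compound inflation: 1.0820 × 1.0080 = 1.09065600.
Deflate: 1.09399500 / 1.09065600 = 1.00306146.
Annualized real rate = 1.00306146^(1/2) − 1 = 0.1530% → 0.15%.

0.15%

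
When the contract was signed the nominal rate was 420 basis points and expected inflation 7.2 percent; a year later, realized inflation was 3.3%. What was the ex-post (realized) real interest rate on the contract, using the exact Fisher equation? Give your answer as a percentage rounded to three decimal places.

Ex-post: (1 + 0.0420)/(1 + 0.0330) − 1 = 0.8712%
So the realized real rate is 0.871%.

0.871%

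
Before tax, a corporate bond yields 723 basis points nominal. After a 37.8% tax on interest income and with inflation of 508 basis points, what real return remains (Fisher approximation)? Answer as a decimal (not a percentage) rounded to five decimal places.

After-tax nominal return = 7.23% × (1 − 0.378) = 4.49706%.
r ≈ 4.49706% − 5.08% → -0.00583.

-0.00583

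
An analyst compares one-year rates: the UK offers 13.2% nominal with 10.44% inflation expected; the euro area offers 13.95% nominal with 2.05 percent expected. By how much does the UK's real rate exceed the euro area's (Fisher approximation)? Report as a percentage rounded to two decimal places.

-9.14%

The UK: 13.2% − 10.44% = 2.760%
The euro area: 13.95% − 2.05% = 11.900%
Differential = -9.140% → -9.14%.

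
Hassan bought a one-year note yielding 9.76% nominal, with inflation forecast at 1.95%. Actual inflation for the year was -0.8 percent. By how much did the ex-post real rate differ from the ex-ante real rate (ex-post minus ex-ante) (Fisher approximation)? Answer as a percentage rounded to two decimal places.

2.75%

Ex-ante: 9.76% − 1.95% = 7.810%
Ex-post: 9.76% − (-0.8%) = 10.560%
Difference (ex-post − ex-ante) = 2.7500% → 2.75%.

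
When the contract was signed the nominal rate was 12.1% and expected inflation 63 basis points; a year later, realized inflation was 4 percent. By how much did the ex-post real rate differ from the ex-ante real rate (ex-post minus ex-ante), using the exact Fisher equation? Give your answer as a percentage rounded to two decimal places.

-3.61%

Ex-ante: (1 + 0.1210)/(1 + 0.0063) − 1 = 11.3982%
Ex-post: (1 + 0.1210)/(1 + 0.0400) − 1 = 7.7885%
Difference (ex-post − ex-ante) = -3.6097% → -3.61%.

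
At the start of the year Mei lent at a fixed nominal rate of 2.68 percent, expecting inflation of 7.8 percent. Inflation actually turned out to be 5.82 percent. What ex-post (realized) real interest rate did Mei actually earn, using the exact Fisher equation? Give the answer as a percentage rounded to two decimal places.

-2.97%

Ex-post: (1 + 0.0268)/(1 + 0.0582) − 1 = -2.9673%
So the realized real rate is -2.97%.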